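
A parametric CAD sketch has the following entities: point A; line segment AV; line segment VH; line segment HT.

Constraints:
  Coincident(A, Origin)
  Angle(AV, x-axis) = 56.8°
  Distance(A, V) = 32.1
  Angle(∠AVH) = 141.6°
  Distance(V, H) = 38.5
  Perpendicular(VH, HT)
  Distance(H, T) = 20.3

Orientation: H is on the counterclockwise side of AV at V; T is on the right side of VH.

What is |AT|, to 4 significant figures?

75.31

A is at the origin; AV runs at 56.8° with length 32.1, so V = 32.1·(cos 56.8°, sin 56.8°) = (17.58, 26.86). ∠AVH = 141.6°, so VH runs at 56.8° + (180° − 141.6°) = 95.20° from the x-axis; with |VH| = 38.5, H = V + 38.5·(cos 95.20°, sin 95.20°) = (14.09, 65.20). VH ⟂ HT; with |HT| = 20.3 on the right of VH, T = H + 20.3·(0.9959, 0.09063) = (34.30, 67.04). Then |AT| = |T − A| = 75.31.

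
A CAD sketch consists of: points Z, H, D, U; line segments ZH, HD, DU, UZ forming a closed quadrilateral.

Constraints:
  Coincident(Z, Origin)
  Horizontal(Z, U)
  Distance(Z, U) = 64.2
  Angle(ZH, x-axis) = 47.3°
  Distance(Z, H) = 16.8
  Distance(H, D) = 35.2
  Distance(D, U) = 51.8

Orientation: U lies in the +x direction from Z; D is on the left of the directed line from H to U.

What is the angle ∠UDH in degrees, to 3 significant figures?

74.4°

Z is at the origin; ZU is horizontal with |ZU| = 64.2 and U in +x, so U = (64.2, 0). ZH runs at 47.3° with |ZH| = 16.8, so H = (11.4, 12.3). D is determined by |HD| = 35.2 and |DU| = 51.8 together: it lies at the intersection of circle(H, 35.2) and circle(U, 51.8). With |HU| = 54.2, the foot of the radical line on HU is 13.8 from H and the perpendicular offset is √(35.2² − 13.8²) = 32.4. Taking the left-of-HU solution: D = (32.2, 40.7).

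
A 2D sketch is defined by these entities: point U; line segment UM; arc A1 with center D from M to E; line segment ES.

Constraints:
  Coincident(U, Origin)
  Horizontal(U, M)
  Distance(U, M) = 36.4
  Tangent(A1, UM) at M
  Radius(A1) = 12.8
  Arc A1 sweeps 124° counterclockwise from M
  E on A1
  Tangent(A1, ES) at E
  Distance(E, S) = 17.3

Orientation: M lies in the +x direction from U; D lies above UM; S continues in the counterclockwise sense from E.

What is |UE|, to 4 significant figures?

51.07

U is at the origin; U and M share the same y with |UM| = 36.4 and M on the +x side, so M = (36.40, 0.000). The tangent condition forces DM to be normal to UM, so D = M + (0, 12.8) = (36.40, 12.80). On A1, M sits at bearing -90° from D; a 124° counterclockwise sweep puts E at bearing 34°, so E = D + 12.8·(cos 34°, sin 34°) = (47.01, 19.96). Then |UE| = |E − U| = 51.07.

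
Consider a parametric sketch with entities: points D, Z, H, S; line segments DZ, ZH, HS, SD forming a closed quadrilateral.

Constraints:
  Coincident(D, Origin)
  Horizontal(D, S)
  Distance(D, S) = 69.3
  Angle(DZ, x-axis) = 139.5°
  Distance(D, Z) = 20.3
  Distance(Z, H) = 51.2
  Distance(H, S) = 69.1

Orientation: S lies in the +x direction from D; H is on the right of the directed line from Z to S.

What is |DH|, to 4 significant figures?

33.26

Checks: D.y = 0.00, S.y = 0.00 ✓; |ZH| = 51.20 ✓; |HS| = 69.10 ✓.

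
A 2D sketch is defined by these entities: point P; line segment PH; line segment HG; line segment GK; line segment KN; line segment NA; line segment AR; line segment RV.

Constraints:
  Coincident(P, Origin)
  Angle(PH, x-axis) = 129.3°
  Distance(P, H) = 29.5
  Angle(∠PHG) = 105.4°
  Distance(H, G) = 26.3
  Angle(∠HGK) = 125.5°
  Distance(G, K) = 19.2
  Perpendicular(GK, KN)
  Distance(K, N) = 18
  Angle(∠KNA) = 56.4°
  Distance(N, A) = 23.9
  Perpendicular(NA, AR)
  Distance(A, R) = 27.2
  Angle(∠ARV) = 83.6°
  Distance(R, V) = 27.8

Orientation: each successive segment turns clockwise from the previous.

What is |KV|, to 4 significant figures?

16.44

P is at the origin; PH runs at 129.3° with length 29.5, so H = (-18.68, 22.83). ∠PHG = 105.4° gives HG at 54.70° from the x-axis; with |HG| = 26.3, G = (-3.487, 44.29). ∠HGK = 125.5° gives GK at 0.2000° from the x-axis; with |GK| = 19.2, K = (15.71, 44.36). The perpendicularity gives KN at right angles to GK, so KN runs at -89.80°; with |KN| = 18.0, N = (15.78, 26.36). ∠KNA = 56.4° gives NA at 146.6° from the x-axis; with |NA| = 23.9, A = (-4.177, 39.52). NA ⟂ AR, so AR runs at 56.60°; with |AR| = 27.2, R = (10.80, 62.22). ∠ARV = 83.6° gives RV at -39.80° from the x-axis; with |RV| = 27.8, V = (32.15, 44.43). Then |KV| = |V − K| = 16.44.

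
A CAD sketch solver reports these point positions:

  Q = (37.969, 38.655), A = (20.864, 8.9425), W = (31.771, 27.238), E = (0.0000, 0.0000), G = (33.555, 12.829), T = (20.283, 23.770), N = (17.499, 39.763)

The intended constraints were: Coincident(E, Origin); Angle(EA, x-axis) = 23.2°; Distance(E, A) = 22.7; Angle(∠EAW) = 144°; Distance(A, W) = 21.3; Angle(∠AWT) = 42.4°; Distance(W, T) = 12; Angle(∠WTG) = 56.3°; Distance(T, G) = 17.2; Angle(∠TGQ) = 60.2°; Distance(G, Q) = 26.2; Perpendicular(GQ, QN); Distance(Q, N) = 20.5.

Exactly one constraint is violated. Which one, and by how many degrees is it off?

Perpendicular(GQ, QN) — off by 6.60°.

E = (0.00, 0.00) ✓; EA at 23.20° ✓; |EA| = 22.70 ✓; ∠EAW = 144.0° ✓; |AW| = 21.30 ✓; ∠AWT = 42.40° ✓; |WT| = 12.00 ✓; ∠WTG = 56.30° ✓; |TG| = 17.20 ✓; ∠TGQ = 60.20° ✓; |GQ| = 26.20 ✓; ∠(GQ, QN) = 96.60° ✗; |QN| = 20.50 ✓.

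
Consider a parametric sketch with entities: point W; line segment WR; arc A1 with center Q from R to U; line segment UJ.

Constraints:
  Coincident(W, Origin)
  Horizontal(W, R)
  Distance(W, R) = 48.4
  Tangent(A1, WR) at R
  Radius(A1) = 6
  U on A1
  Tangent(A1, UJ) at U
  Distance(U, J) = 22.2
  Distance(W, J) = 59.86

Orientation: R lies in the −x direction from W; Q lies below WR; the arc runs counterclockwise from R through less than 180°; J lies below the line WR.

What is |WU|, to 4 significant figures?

54.77

Checks: |QU| = 6.000 ✓; ∠(QU, UJ) = 90.00° ✓; |UJ| = 22.20 ✓; |WJ| = 59.86 ✓.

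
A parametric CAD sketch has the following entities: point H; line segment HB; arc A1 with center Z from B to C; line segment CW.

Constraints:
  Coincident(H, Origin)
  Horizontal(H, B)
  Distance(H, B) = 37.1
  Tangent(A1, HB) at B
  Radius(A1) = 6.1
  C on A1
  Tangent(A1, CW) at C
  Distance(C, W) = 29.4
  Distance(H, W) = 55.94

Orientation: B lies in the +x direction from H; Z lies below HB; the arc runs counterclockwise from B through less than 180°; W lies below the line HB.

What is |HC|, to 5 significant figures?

32.642

H is at the origin; H and B share the same y with |HB| = 37.1 and B on the +x side, so B = (37.100, 0.0000). Tangency of A1 to HB means the radius ZB is perpendicular to HB, so Z = B + (0, -6.1) = (37.100, -6.1000). Since ZC ⟂ CW (tangency), |ZW| = √(6.1² + 29.4²) = 30.026 regardless of where C sits on A1. So W lies on both circle(H, 55.94) and circle(Z, 30.026); the below-HB intersection is W = (43.239, -35.492). C is the foot of the tangent from W: C = (31.507, -8.5342).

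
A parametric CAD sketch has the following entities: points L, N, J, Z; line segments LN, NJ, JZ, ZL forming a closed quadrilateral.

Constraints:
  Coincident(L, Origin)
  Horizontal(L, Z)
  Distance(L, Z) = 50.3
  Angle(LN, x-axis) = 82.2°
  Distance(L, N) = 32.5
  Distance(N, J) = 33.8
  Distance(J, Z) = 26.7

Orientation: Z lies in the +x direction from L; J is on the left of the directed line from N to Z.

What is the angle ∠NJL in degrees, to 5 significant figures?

47.590°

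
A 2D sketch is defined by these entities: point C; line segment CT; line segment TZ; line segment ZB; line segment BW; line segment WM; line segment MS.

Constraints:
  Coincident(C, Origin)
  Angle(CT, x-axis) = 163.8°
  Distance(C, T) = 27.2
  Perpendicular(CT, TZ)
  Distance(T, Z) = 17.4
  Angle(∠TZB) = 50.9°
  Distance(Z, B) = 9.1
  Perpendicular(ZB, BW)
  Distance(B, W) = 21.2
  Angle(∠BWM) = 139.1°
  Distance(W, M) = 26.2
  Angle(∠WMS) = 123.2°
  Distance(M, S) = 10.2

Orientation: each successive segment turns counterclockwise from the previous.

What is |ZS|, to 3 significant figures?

43.6

∠BWM = 139.1° gives WM at 154° from the x-axis; with |WM| = 26.2, M = (-54.3, 25.5). ∠WMS = 123.2° gives MS at -149° from the x-axis; with |MS| = 10.2, S = (-63.1, 20.3). Then |ZS| = |S − Z| = 43.6.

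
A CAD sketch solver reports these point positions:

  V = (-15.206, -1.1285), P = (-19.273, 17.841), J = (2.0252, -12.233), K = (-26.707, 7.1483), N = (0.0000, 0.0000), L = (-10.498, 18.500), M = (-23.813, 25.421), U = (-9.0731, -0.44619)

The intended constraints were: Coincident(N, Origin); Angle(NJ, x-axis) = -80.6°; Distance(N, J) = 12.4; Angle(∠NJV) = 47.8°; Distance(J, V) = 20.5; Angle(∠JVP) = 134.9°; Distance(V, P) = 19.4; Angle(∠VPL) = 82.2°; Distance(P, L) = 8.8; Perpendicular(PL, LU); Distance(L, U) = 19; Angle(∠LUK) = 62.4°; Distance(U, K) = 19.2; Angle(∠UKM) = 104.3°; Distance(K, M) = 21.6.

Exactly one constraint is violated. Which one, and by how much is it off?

Distance(K, M) = 21.6 — off by 3.10.

N = (0.00, 0.00) ✓; NJ at -80.60° ✓; |NJ| = 12.40 ✓; ∠NJV = 47.80° ✓; |JV| = 20.50 ✓; ∠JVP = 134.9° ✓; |VP| = 19.40 ✓; ∠VPL = 82.19° ✓; |PL| = 8.800 ✓; ∠(PL, LU) = 89.99° ✓; |LU| = 19.00 ✓; ∠LUK = 62.40° ✓; |UK| = 19.20 ✓; ∠UKM = 104.3° ✓; |KM| = 18.50 ✗.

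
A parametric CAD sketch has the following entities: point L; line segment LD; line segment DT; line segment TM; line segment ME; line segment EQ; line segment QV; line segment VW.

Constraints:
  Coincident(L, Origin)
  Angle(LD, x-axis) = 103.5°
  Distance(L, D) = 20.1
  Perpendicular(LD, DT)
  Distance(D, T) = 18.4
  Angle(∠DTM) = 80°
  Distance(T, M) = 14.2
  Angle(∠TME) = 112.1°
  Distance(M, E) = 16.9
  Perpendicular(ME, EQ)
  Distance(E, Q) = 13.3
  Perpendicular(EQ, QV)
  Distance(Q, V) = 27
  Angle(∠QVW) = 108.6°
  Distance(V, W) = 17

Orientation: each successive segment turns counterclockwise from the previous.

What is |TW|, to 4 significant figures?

18.94

L is at the origin; LD runs at 103.5° with length 20.1, so D = (-4.692, 19.54). The perpendicularity gives DT at right angles to LD, so DT runs at -166.5°; with |DT| = 18.4, T = (-22.58, 15.25). ∠DTM = 80.0° gives TM at -66.50° from the x-axis; with |TM| = 14.2, M = (-16.92, 2.227). ∠TME = 112.1° gives ME at 1.400° from the x-axis; with |ME| = 16.9, E = (-0.02667, 2.640). ME is perpendicular to EQ, so EQ runs at 91.40°; with |EQ| = 13.3, Q = (-0.3516, 15.94). EQ is perpendicular to QV, so QV runs at -178.6°; with |QV| = 27.0, V = (-27.34, 15.28). ∠QVW = 108.6° gives VW at -107.2° from the x-axis; with |VW| = 17.0, W = (-32.37, -0.9635). Then |TW| = |W − T| = 18.94.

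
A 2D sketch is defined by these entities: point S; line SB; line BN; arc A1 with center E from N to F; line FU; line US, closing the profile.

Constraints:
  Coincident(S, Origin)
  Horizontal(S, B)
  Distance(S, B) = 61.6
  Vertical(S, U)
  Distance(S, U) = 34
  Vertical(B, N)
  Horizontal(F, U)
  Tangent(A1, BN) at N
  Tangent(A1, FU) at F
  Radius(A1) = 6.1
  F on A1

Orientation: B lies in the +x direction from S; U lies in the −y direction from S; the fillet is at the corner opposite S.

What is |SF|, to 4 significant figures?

65.09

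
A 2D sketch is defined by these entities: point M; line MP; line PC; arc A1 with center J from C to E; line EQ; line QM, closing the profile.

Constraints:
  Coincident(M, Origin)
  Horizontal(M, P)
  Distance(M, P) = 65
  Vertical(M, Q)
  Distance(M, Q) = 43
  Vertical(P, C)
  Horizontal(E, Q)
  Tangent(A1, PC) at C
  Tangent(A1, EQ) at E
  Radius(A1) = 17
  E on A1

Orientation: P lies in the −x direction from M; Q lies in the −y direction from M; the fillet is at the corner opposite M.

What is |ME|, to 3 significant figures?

64.4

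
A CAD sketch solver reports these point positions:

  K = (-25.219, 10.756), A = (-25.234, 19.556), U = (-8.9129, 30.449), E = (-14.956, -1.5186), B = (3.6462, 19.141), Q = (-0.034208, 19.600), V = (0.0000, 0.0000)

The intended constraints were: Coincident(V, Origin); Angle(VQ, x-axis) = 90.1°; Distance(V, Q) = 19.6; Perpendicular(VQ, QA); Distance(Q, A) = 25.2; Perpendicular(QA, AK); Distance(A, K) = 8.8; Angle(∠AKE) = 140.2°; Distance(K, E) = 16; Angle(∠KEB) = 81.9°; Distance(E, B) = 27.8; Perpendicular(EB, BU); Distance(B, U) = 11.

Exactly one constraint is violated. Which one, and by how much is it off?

Distance(B, U) = 11 — off by 5.90.

V = (0.00, 0.00) ✓; VQ at 90.10° ✓; |VQ| = 19.60 ✓; ∠(VQ, QA) = 90.00° ✓; |QA| = 25.20 ✓; ∠(QA, AK) = 90.00° ✓; |AK| = 8.800 ✓; ∠AKE = 140.2° ✓; |KE| = 16.00 ✓; ∠KEB = 81.90° ✓; |EB| = 27.80 ✓; ∠(EB, BU) = 90.00° ✓; |BU| = 16.90 ✗.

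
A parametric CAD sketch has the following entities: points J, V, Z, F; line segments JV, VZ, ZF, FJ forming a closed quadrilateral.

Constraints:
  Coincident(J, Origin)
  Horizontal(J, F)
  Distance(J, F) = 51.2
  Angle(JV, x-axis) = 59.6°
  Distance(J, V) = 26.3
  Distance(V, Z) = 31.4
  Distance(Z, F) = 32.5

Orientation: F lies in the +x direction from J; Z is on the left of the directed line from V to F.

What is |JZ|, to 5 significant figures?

53.684

Checks: |VZ| = 31.40 ✓; |ZF| = 32.50 ✓.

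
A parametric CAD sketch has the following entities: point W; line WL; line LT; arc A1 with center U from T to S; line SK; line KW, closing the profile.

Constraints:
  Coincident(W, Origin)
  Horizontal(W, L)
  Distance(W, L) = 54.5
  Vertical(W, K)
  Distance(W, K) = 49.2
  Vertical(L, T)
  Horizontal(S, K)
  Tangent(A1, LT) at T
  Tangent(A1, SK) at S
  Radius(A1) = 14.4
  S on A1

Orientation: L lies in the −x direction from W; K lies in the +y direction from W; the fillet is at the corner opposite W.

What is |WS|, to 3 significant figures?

63.5

W is at the origin; WL is horizontal with |WL| = 54.5 and L on the −x side, so L = (-54.5, 0.00). WK is vertical with |WK| = 49.2 and K on the +y side, so K = (0.00, 49.2). The virtual corner opposite W is at (-54.5, 49.2). Since A1 is tangent to LT there, UT ⟂ LT and A1 meets SK tangentially, so US is at right angles to SK, with radius 14.4, so the center U sits 14.4 in from both sides at U = (-40.1, 34.8). That places the tangent points at T = (-54.5, 34.8) on LT and S = (-40.1, 49.2) on SK. Then |WS| = |S − W| = 63.5.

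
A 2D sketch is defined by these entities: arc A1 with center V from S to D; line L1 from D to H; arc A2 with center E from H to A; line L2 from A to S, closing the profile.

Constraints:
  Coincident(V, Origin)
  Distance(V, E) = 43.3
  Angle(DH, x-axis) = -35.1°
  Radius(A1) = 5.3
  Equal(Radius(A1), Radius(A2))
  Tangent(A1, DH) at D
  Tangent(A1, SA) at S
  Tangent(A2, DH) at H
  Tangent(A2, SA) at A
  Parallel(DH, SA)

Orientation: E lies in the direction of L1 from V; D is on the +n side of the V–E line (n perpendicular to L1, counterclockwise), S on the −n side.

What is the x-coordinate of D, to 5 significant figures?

3.0475

The slot axis is L1's direction at -35.1°, so u = (cos -35.1°, sin -35.1°) = (0.81815, -0.57501) and n = (−sin -35.1°, cos -35.1°) = (0.57501, 0.81815). V is at the origin and E lies 43.3 along u from V, so E = 43.3·u = (35.426, -24.898). Tangency of A1 to both parallel lines with radius 5.3 puts D and S at V ± 5.3·n: D = (3.0475, 4.3362), S = (-3.0475, -4.3362). So D.x = 3.0475.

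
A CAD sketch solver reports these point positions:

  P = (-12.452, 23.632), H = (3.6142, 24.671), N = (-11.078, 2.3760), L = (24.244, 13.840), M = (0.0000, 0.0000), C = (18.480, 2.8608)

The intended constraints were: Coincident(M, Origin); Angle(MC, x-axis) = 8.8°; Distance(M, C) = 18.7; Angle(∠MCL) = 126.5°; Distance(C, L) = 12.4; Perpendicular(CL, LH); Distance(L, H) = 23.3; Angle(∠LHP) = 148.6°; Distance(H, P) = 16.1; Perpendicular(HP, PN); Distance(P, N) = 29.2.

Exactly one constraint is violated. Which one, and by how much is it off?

Distance(P, N) = 29.2 — off by 7.90.

M = (0.00, 0.00) ✓; MC at 8.800° ✓; |MC| = 18.70 ✓; ∠MCL = 126.5° ✓; |CL| = 12.40 ✓; ∠(CL, LH) = 90.00° ✓; |LH| = 23.30 ✓; ∠LHP = 148.6° ✓; |HP| = 16.10 ✓; ∠(HP, PN) = 90.00° ✓; |PN| = 21.30 ✗.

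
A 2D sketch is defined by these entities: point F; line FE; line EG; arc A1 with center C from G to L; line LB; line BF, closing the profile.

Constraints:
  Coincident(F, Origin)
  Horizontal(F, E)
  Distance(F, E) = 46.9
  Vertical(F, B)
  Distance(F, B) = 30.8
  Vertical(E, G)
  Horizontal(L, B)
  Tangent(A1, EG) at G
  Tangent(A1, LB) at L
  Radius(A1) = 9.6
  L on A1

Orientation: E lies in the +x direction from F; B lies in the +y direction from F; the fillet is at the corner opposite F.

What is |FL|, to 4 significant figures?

48.37

F is at the origin; F and E share the same y with |FE| = 46.9 and E on the +x side, so E = (46.90, 0.000). FB is vertical with |FB| = 30.8 and B on the +y side, so B = (0.000, 30.80). The virtual corner opposite F is at (46.90, 30.80). Tangency of A1 to EG means the radius CG is perpendicular to EG and A1 meets LB tangentially, so CL is at right angles to LB, with radius 9.6, so the center C sits 9.6 in from both sides at C = (37.30, 21.20). That places the tangent points at G = (46.90, 21.20) on EG and L = (37.30, 30.80) on LB. Then |FL| = |L − F| = 48.37.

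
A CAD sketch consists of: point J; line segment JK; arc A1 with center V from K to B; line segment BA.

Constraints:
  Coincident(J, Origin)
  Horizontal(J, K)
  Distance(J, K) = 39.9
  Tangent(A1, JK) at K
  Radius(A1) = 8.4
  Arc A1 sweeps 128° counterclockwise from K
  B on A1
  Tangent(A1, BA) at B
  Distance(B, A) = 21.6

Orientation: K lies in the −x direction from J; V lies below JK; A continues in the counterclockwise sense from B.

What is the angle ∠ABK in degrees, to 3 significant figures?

116°

On A1, K sits at bearing 90° from V; a 128° counterclockwise sweep puts B at bearing 218°, so B = V + 8.4·(cos 218°, sin 218°) = (-46.5, -13.6). The tangent condition forces VB to be normal to BA, so BA runs along (−sin 218°, cos 218°); with |BA| = 21.6, A = (-33.2, -30.6). Then cos ∠ABK = BA·BK / (|BA||BK|), giving 116°.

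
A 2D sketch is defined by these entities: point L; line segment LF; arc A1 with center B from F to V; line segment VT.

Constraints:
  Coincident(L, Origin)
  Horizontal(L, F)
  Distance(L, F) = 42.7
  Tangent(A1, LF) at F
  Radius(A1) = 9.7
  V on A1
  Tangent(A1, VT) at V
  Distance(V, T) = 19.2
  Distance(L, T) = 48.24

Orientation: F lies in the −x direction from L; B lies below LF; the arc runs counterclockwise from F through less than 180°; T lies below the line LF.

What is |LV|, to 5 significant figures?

52.522

Checks: ∠(BF, FL) = 90.00° ✓; |BV| = 9.700 ✓; ∠(BV, VT) = 90.00° ✓; |VT| = 19.20 ✓; |LT| = 48.24 ✓.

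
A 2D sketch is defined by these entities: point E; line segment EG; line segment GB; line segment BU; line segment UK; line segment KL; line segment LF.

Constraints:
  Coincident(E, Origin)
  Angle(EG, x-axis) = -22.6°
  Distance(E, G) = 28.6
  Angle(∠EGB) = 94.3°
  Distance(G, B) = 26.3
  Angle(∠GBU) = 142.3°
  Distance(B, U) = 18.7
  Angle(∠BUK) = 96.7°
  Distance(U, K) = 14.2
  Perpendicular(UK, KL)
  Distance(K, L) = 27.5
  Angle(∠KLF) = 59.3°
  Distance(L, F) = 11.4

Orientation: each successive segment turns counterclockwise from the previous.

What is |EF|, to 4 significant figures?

33.18

UK is perpendicular to KL, so KL runs at -85.90°; with |KL| = 27.5, L = (22.60, 2.387). ∠KLF = 59.3° gives LF at 34.80° from the x-axis; with |LF| = 11.4, F = (31.96, 8.893). Then |EF| = |F − E| = 33.18.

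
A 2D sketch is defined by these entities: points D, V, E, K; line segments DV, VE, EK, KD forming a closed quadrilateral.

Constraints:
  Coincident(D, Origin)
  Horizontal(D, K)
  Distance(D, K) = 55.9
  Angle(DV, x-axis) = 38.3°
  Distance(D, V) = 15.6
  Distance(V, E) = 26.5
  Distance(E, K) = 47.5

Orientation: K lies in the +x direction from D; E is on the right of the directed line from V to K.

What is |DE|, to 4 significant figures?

20.36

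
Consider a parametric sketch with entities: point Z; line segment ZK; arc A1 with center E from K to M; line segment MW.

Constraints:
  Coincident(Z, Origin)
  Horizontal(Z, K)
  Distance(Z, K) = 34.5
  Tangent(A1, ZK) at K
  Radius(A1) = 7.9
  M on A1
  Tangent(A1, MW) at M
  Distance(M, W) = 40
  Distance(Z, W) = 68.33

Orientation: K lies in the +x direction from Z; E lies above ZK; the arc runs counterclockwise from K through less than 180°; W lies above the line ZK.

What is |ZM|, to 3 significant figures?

42.6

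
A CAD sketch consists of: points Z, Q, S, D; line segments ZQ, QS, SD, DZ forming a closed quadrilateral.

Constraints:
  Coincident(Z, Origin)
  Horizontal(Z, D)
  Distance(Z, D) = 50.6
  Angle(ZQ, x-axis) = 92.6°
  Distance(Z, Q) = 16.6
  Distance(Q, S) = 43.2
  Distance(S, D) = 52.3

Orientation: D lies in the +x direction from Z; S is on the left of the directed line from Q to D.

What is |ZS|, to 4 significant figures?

55.94

Checks: |QS| = 43.20 ✓; |SD| = 52.30 ✓.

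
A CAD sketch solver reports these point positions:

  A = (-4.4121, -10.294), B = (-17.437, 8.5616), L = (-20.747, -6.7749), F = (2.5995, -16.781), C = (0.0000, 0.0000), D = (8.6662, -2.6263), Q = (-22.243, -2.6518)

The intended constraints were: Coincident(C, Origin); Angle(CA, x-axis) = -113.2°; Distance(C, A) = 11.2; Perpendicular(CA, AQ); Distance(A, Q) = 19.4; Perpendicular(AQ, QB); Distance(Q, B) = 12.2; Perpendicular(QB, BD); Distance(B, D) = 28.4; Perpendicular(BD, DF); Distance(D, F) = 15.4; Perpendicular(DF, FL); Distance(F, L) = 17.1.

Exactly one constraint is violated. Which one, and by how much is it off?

Distance(F, L) = 17.1 — off by 8.30.

C = (0.00, 0.00) ✓; CA at -113.2° ✓; |CA| = 11.20 ✓; ∠(CA, AQ) = 90.00° ✓; |AQ| = 19.40 ✓; ∠(AQ, QB) = 90.00° ✓; |QB| = 12.20 ✓; ∠(QB, BD) = 90.00° ✓; |BD| = 28.40 ✓; ∠(BD, DF) = 90.00° ✓; |DF| = 15.40 ✓; ∠(DF, FL) = 90.00° ✓; |FL| = 25.40 ✗.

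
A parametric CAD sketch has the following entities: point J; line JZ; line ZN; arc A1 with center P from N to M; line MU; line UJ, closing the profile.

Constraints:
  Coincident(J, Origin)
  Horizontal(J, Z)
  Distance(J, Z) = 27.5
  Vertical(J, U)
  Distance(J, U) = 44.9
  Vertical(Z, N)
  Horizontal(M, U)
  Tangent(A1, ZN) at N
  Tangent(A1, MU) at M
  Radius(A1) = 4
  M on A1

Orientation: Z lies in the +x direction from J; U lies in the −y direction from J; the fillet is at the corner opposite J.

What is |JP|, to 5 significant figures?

47.171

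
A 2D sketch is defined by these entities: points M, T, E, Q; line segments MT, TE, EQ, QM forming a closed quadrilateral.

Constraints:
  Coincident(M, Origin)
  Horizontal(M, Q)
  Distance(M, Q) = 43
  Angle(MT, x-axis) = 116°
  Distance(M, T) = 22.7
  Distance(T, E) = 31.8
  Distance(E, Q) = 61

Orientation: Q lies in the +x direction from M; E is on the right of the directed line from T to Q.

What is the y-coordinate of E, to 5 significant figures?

-10.589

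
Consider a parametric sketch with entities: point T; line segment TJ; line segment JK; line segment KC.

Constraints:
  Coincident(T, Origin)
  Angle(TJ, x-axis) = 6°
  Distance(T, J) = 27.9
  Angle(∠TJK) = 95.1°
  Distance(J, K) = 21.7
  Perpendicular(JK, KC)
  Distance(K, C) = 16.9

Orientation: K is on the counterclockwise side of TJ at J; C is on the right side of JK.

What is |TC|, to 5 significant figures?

50.812

∠TJK = 95.1°, so JK runs at 6.0° + (180° − 95.1°) = 90.900° from the x-axis; with |JK| = 21.7, K = J + 21.7·(cos 90.900°, sin 90.900°) = (27.406, 24.614). JK ⟂ KC; with |KC| = 16.9 on the right of JK, C = K + 16.9·(0.99988, 0.015707) = (44.304, 24.879). Then |TC| = |C − T| = 50.812.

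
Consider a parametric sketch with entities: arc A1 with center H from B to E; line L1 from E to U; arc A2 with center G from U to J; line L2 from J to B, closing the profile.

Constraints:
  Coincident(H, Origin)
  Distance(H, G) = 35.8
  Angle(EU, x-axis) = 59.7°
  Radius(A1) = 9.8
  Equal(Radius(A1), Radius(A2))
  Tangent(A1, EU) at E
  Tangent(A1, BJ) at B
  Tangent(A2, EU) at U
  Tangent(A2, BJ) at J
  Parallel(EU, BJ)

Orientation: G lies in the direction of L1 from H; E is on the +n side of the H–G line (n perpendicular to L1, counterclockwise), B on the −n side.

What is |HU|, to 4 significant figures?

37.12

The slot axis is L1's direction at 59.7°, so u = (cos 59.7°, sin 59.7°) = (0.5045, 0.8634) and n = (−sin 59.7°, cos 59.7°) = (-0.8634, 0.5045). H is at the origin and G lies 35.8 along u from H, so G = 35.8·u = (18.06, 30.91). Tangency of A1 to both parallel lines with radius 9.8 puts E and B at H ± 9.8·n: E = (-8.461, 4.944), B = (8.461, -4.944). Equal radii place U and J the same way about G: U = G + 9.8·n = (9.601, 35.85), J = G − 9.8·n = (26.52, 25.97). Then |HU| = |U − H| = 37.12.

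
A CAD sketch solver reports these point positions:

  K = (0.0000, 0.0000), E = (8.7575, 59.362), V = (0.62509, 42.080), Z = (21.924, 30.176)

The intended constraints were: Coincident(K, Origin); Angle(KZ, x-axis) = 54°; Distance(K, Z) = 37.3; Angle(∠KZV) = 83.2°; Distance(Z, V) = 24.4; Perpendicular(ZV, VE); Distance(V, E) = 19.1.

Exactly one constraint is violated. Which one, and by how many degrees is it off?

Perpendicular(ZV, VE) — off by 4.00°.

K = (0.00, 0.00) ✓; KZ at 54.00° ✓; |KZ| = 37.30 ✓; ∠KZV = 83.20° ✓; |ZV| = 24.40 ✓; ∠(ZV, VE) = 86.00° ✗; |VE| = 19.10 ✓.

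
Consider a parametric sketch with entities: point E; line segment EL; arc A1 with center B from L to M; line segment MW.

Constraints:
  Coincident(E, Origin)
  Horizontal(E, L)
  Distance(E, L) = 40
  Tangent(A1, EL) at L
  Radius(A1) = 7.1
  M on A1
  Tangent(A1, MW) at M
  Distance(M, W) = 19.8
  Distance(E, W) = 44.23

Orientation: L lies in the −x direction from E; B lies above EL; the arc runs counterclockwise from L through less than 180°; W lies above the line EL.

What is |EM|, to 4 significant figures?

33.82

Checks: |BM| = 7.100 ✓; ∠(BM, MW) = 90.00° ✓; |MW| = 19.80 ✓; |EW| = 44.23 ✓.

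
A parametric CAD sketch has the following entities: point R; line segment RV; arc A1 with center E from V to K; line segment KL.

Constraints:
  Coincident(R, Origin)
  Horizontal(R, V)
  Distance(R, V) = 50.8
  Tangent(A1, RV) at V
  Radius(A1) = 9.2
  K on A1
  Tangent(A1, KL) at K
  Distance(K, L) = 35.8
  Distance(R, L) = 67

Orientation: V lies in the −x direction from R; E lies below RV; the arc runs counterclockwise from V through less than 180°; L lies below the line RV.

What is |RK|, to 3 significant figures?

60.8

R is at the origin; RV is horizontal with |RV| = 50.8 and V on the −x side, so V = (-50.8, 0.00). A1 meets RV tangentially, so EV is at right angles to RV, so E = V + (0, -9.2) = (-50.8, -9.20). Since EK ⟂ KL (tangency), |EL| = √(9.2² + 35.8²) = 37.0 regardless of where K sits on A1. So L lies on both circle(R, 67.0) and circle(E, 37.0); the below-RV intersection is L = (-48.6, -46.1). K is the foot of the tangent from L: K = (-59.6, -12.0).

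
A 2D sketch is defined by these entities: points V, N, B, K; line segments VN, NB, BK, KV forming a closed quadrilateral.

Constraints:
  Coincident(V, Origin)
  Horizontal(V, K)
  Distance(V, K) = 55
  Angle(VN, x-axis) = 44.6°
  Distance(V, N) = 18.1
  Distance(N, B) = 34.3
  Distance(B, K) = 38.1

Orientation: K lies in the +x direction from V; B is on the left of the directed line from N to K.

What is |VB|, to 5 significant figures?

52.359

Checks: |NB| = 34.30 ✓; |BK| = 38.10 ✓.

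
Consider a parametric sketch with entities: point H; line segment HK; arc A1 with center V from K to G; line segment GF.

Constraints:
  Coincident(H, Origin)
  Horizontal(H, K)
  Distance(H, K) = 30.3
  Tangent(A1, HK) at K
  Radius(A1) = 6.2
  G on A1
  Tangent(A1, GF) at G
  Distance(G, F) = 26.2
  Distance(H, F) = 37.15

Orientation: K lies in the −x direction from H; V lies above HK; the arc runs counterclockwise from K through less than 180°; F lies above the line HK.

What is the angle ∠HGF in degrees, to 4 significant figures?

93.61°

Checks: |VG| = 6.200 ✓; ∠(VG, GF) = 90.00° ✓; |GF| = 26.20 ✓; |HF| = 37.15 ✓.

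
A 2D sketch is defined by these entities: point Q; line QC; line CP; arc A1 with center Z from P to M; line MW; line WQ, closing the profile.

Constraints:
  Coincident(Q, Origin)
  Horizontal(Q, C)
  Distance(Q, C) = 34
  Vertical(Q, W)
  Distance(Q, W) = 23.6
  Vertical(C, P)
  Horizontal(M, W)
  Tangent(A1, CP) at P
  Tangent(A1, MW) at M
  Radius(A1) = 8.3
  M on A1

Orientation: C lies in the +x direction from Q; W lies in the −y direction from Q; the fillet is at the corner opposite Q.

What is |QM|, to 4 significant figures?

34.89

The virtual corner opposite Q is at (34.00, -23.60). The tangent condition forces ZP to be normal to CP and A1 meets MW tangentially, so ZM is at right angles to MW, with radius 8.3, so the center Z sits 8.3 in from both sides at Z = (25.70, -15.30). That places the tangent points at P = (34.00, -15.30) on CP and M = (25.70, -23.60) on MW. Then |QM| = |M − Q| = 34.89.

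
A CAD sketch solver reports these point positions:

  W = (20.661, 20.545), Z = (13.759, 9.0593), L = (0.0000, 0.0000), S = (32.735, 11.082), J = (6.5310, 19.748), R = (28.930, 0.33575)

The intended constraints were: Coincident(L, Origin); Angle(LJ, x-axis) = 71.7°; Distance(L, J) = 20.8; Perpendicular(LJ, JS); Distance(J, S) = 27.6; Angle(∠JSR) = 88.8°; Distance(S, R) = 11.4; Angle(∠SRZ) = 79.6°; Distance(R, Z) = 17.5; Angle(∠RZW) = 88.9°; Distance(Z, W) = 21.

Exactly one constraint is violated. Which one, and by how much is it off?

Distance(Z, W) = 21 — off by 7.60.

L = (0.00, 0.00) ✓; LJ at 71.70° ✓; |LJ| = 20.80 ✓; ∠(LJ, JS) = 90.00° ✓; |JS| = 27.60 ✓; ∠JSR = 88.80° ✓; |SR| = 11.40 ✓; ∠SRZ = 79.60° ✓; |RZ| = 17.50 ✓; ∠RZW = 88.90° ✓; |ZW| = 13.40 ✗.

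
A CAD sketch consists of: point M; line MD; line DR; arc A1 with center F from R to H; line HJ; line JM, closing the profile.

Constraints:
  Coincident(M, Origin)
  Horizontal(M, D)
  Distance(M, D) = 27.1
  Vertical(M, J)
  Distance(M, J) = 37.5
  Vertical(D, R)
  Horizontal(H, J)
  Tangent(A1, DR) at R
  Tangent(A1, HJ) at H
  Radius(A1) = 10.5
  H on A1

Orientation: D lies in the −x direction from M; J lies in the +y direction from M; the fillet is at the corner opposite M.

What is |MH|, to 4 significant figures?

41.01

The virtual corner opposite M is at (-27.10, 37.50). A1 meets DR tangentially, so FR is at right angles to DR and since A1 is tangent to HJ there, FH ⟂ HJ, with radius 10.5, so the center F sits 10.5 in from both sides at F = (-16.60, 27.00). That places the tangent points at R = (-27.10, 27.00) on DR and H = (-16.60, 37.50) on HJ. Then |MH| = |H − M| = 41.01.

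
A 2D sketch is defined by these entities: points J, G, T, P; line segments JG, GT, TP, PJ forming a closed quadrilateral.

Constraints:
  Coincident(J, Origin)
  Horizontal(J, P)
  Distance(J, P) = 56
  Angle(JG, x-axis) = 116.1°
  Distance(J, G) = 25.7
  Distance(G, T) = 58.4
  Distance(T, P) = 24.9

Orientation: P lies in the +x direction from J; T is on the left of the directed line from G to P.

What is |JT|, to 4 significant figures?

52.52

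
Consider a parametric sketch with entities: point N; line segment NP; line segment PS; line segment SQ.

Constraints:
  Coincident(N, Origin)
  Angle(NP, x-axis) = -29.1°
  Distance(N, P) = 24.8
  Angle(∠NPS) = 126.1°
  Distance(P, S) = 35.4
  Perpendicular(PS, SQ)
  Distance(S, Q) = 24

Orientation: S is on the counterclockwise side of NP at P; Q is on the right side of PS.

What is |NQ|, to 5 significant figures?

66.638

N is at the origin; NP runs at -29.1° with length 24.8, so P = 24.8·(cos -29.1°, sin -29.1°) = (21.670, -12.061). ∠NPS = 126.1°, so PS runs at -29.1° + (180° − 126.1°) = 24.800° from the x-axis; with |PS| = 35.4, S = P + 35.4·(cos 24.800°, sin 24.800°) = (53.805, 2.7875). PS is perpendicular to SQ; with |SQ| = 24.0 on the right of PS, Q = S + 24.0·(0.41945, -0.90778) = (63.872, -18.999). Then |NQ| = |Q − N| = 66.638.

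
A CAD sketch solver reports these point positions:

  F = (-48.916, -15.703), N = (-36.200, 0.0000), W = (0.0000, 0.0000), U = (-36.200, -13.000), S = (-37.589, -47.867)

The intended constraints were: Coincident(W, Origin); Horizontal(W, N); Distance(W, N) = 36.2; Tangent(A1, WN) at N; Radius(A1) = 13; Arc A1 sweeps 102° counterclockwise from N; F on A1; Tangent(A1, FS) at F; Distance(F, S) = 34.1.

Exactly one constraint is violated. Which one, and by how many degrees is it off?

Tangent(A1, FS) at F — off by 7.40°.

W = (0.00, 0.00) ✓; W.y = 0.00, N.y = 0.00 ✓; |WN| = 36.20 ✓; ∠(UN, NW) = 90.00° ✓; |UN| = 13.00 ✓; bearing(U→F) − bearing(U→N) = 102.0° ✓; |UF| = 13.00 ✓; ∠(UF, FS) = 82.60° ✗; |FS| = 34.10 ✓.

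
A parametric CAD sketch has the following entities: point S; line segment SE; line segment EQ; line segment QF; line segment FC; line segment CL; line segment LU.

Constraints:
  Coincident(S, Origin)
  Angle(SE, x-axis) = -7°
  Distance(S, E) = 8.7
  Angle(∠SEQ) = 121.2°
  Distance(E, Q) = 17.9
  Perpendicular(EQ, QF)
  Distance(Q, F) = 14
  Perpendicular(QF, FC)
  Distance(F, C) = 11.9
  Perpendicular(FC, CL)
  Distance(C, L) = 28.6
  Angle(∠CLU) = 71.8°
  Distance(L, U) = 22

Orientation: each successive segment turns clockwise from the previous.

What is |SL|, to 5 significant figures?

24.418

S is at the origin; SE runs at -7.0° with length 8.7, so E = (8.6352, -1.0603). ∠SEQ = 121.2° gives EQ at -65.800° from the x-axis; with |EQ| = 17.9, Q = (15.973, -17.387). EQ is perpendicular to QF, so QF runs at -155.80°; with |QF| = 14.0, F = (3.2031, -23.126). The perpendicularity gives FC at right angles to QF, so FC runs at 114.20°; with |FC| = 11.9, C = (-1.6750, -12.272). FC ⟂ CL, so CL runs at 24.200°; with |CL| = 28.6, L = (24.412, -0.54811). Then |SL| = |L − S| = 24.418.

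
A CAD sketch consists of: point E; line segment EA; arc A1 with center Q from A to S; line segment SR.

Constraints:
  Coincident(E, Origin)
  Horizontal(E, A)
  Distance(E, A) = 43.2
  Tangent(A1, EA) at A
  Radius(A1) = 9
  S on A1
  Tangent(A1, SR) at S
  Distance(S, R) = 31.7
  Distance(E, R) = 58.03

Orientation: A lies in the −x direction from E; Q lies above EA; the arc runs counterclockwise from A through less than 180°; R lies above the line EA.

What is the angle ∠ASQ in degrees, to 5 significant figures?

39.658°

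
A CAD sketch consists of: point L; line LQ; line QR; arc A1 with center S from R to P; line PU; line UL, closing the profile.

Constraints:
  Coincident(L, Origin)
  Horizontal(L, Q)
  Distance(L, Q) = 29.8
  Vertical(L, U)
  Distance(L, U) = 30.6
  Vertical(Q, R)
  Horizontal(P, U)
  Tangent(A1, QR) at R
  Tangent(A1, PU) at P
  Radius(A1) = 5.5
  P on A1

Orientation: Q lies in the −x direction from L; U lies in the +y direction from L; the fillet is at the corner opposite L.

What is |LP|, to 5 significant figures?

39.075

The virtual corner opposite L is at (-29.800, 30.600). Tangency of A1 to QR means the radius SR is perpendicular to QR and A1 meets PU tangentially, so SP is at right angles to PU, with radius 5.5, so the center S sits 5.5 in from both sides at S = (-24.300, 25.100). That places the tangent points at R = (-29.800, 25.100) on QR and P = (-24.300, 30.600) on PU. Then |LP| = |P − L| = 39.075.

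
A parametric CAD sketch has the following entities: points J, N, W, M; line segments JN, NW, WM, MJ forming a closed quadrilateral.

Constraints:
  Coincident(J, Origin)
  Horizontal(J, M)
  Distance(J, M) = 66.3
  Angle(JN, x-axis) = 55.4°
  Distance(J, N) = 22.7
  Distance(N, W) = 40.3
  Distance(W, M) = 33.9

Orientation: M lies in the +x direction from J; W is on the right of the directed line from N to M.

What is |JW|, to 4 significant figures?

38.53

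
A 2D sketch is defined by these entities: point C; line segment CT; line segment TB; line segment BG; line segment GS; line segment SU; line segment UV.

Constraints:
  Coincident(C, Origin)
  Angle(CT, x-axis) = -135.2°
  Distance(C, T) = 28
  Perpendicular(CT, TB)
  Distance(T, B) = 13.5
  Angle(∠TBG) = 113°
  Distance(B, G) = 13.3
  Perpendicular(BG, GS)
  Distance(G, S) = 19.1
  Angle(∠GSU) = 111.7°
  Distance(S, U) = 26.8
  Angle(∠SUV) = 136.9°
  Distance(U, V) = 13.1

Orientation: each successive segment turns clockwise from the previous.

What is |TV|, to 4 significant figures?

21.96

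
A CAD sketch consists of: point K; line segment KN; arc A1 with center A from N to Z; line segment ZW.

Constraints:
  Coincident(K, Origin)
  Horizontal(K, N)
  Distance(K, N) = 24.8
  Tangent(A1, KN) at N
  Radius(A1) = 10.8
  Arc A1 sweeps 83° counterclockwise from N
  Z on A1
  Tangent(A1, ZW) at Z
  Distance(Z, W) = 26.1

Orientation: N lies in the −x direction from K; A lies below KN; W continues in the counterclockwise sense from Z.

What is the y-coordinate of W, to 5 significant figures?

-35.389

On A1, N sits at bearing 90° from A; an 83° counterclockwise sweep puts Z at bearing 173°, so Z = A + 10.8·(cos 173°, sin 173°) = (-35.519, -9.4838). Since A1 is tangent to ZW there, AZ ⟂ ZW, so ZW runs along (−sin 173°, cos 173°); with |ZW| = 26.1, W = (-38.700, -35.389). So W.y = -35.389.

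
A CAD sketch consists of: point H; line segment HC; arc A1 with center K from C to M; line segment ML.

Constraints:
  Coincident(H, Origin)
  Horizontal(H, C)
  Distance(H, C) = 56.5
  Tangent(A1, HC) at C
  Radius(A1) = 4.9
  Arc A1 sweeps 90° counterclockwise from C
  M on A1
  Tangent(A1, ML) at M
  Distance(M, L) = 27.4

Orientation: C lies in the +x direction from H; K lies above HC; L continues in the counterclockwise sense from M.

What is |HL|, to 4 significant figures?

69.38

H is at the origin; HC is horizontal with |HC| = 56.5 and C on the +x side, so C = (56.50, 0.000). Tangency of A1 to HC means the radius KC is perpendicular to HC, so K = C + (0, 4.9) = (56.50, 4.900). On A1, C sits at bearing -90° from K; a 90° counterclockwise sweep puts M at bearing 0°, so M = K + 4.9·(cos 0°, sin 0°) = (61.40, 4.900). The tangent condition forces KM to be normal to ML, so ML runs along (−sin 0°, cos 0°); with |ML| = 27.4, L = (61.40, 32.30). Then |HL| = |L − H| = 69.38.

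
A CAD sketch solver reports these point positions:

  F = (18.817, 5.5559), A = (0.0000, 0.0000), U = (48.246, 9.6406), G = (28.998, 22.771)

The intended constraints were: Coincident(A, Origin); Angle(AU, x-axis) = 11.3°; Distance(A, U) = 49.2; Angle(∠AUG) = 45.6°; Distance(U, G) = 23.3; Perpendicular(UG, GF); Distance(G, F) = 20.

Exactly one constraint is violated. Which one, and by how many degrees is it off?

Perpendicular(UG, GF) — off by 3.70°.

A = (0.00, 0.00) ✓; AU at 11.30° ✓; |AU| = 49.20 ✓; ∠AUG = 45.60° ✓; |UG| = 23.30 ✓; ∠(UG, GF) = 93.70° ✗; |GF| = 20.00 ✓.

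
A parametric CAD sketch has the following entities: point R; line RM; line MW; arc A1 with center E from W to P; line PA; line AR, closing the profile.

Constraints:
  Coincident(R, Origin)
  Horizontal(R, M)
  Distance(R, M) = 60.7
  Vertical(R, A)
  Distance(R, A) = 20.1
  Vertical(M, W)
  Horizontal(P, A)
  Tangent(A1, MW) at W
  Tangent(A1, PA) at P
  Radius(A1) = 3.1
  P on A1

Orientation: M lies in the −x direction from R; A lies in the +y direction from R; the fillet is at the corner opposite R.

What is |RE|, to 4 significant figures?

60.06

R and A share the same x with |RA| = 20.1 and A on the +y side, so A = (0.000, 20.10). The virtual corner opposite R is at (-60.70, 20.10). A1 meets MW tangentially, so EW is at right angles to MW and the tangent condition forces EP to be normal to PA, with radius 3.1, so the center E sits 3.1 in from both sides at E = (-57.60, 17.00). Then |RE| = |E − R| = 60.06.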